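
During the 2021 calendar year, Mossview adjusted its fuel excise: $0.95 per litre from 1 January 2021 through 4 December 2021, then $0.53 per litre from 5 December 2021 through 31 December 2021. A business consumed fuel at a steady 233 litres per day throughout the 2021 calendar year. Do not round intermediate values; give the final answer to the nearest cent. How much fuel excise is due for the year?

$78150.53

1 January – 4 December 2021: 338 days × 233 litres/day = 78,754 litres at $0.95/litre → $74816.30
5 December – 31 December 2021: 27 days × 233 litres/day = 6,291 litres at $0.53/litre → $3334.23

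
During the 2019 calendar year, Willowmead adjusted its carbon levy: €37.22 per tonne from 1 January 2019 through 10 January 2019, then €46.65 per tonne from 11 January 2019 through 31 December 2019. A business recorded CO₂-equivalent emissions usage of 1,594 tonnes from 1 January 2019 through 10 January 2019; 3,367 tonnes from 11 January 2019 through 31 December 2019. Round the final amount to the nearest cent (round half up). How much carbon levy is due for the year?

€216,399.23

1 January – 10 January 2019: 1,594 tonnes at €37.22/tonne → €59,328.68
11 January – 31 December 2019: 3,367 tonnes at €46.65/tonne → €157,070.55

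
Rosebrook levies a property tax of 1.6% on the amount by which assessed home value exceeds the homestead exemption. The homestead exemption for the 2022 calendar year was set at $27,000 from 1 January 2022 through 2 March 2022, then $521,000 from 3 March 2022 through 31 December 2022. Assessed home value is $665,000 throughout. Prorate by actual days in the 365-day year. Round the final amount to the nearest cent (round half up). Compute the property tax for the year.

1 January – 2 March 2022: 61 days, exemption $27,000 → ($665,000 − $27,000) × 1.6% × 61/365 = $1,705.9945
3 March – 31 December 2022: 304 days, exemption $521,000 → ($665,000 − $521,000) × 1.6% × 304/365 = $1,918.9479
Total = $3,624.9425

$3,624.94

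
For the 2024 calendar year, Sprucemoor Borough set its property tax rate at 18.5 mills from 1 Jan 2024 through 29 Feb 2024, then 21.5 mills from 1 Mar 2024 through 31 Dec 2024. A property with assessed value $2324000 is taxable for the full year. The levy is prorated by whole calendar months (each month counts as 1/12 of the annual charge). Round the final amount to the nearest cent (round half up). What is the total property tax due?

1 Jan – 29 Feb 2024: 2 months at 18.5 mills → $2324000 × 1.85% × 2/12 = $7165.6667
1 Mar – 31 Dec 2024: 10 months at 21.5 mills → $2324000 × 2.15% × 10/12 = $41638.3333
Total = $48804.0000

$48804.00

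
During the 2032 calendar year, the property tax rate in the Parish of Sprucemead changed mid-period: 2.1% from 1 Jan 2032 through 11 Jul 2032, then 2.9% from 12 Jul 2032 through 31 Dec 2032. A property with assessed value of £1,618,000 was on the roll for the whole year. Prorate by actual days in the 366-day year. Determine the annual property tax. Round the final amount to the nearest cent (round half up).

£40,096.34

1 Jan – 11 Jul 2032: 193 days at 2.1% → £1,618,000 × 2.1% × 193/366 = £17,917.3607
12 Jul – 31 Dec 2032: 173 days at 2.9% → £1,618,000 × 2.9% × 173/366 = £22,178.9781
Total = £40,096.3388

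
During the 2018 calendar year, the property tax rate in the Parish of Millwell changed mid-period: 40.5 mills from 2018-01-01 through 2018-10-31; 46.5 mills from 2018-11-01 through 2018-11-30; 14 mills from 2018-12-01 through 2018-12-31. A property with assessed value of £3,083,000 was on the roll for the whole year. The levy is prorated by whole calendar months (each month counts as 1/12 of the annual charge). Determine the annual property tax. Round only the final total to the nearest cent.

2018-01-01 to 2018-10-31: 10 months at 40.5 mills → £3,083,000 × 4.05% × 10/12 = £104,051.2500
2018-11-01 to 2018-11-30: 1 month at 46.5 mills → £3,083,000 × 4.65% × 1/12 = £11,946.6250
2018-12-01 to 2018-12-31: 1 month at 14 mills → £3,083,000 × 1.4% × 1/12 = £3,596.8333
Total = £119,594.7083

£119,594.71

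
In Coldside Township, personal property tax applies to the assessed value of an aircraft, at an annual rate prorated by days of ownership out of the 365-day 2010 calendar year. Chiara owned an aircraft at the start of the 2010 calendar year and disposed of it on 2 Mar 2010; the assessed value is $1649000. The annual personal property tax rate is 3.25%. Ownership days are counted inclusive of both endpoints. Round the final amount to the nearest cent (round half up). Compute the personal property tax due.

Days held (1 Jan – 2 Mar 2010): 61 out of 365
Tax = $1649000 × 3.25% × 61/365 = $8956.5548

$8956.55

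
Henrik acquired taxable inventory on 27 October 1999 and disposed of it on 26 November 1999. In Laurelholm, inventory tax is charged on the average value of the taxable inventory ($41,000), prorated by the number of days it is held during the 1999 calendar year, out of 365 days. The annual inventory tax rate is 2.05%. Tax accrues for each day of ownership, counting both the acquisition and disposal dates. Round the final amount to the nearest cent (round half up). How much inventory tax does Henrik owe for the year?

$71.38

Days held (27 October – 26 November 1999): 31 out of 365
Tax = $41,000 × 2.05% × 31/365 = $71.3849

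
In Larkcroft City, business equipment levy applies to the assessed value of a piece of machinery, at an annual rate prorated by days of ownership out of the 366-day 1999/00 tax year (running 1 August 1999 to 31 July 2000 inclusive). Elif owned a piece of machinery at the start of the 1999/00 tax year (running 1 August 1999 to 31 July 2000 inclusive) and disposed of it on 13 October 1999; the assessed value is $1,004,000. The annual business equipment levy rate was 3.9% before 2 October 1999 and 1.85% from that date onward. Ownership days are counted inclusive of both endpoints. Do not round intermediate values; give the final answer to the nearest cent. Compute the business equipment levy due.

$7,241.97

1 August – 1 October 1999: 62 days at 3.9% → $1,004,000 × 3.9% × 62/366 = $6,632.9836
2 October – 13 October 1999: 12 days at 1.85% → $1,004,000 × 1.85% × 12/366 = $608.9836
Total = $7,241.9672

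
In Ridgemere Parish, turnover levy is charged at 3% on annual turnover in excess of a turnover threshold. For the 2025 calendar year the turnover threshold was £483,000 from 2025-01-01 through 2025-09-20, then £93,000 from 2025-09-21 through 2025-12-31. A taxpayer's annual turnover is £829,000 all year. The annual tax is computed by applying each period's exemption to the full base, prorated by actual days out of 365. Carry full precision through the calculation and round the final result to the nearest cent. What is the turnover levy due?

2025-01-01 to 2025-09-20: 263 days, exemption £483,000 → (£829,000 − £483,000) × 3% × 263/365 = £7,479.2877
2025-09-21 to 2025-12-31: 102 days, exemption £93,000 → (£829,000 − £93,000) × 3% × 102/365 = £6,170.3014
Total = £13,649.5890

£13,649.59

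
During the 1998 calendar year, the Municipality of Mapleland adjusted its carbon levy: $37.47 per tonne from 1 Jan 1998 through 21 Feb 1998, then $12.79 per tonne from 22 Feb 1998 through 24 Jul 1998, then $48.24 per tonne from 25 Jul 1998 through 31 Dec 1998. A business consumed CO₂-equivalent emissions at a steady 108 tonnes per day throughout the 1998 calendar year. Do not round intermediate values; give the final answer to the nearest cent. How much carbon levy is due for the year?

1 Jan – 21 Feb 1998: 52 days × 108 tonnes/day = 5,616 tonnes at $37.47/tonne → $210,431.52
22 Feb – 24 Jul 1998: 153 days × 108 tonnes/day = 16,524 tonnes at $12.79/tonne → $211,341.96
25 Jul – 31 Dec 1998: 160 days × 108 tonnes/day = 17,280 tonnes at $48.24/tonne → $833,587.20

$1,255,360.68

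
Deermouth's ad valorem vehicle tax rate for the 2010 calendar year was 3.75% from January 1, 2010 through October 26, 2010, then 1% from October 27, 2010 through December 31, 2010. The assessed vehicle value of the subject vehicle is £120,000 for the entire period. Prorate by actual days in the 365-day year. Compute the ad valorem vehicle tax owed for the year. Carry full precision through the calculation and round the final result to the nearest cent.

January 1 – October 26, 2010: 299 days at 3.75% → £120,000 × 3.75% × 299/365 = £3,686.3014
October 27 – December 31, 2010: 66 days at 1% → £120,000 × 1% × 66/365 = £216.9863
Total = £3,903.2877

£3,903.29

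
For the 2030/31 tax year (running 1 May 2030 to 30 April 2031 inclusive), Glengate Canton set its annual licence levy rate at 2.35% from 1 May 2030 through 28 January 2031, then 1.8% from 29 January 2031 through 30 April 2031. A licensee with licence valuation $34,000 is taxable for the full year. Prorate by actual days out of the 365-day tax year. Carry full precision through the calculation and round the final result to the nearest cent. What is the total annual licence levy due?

$751.87

1 May 2030 – 28 January 2031: 273 days at 2.35% → $34,000 × 2.35% × 273/365 = $597.6082
29 January – 30 April 2031: 92 days at 1.8% → $34,000 × 1.8% × 92/365 = $154.2575
Total = $751.8658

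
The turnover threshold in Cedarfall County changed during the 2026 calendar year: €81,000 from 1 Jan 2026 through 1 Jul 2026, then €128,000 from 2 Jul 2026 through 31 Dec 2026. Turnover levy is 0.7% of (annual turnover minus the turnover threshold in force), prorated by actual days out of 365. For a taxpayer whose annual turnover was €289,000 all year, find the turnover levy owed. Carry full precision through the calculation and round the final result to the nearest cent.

€1,291.05

1 Jan – 1 Jul 2026: 182 days, exemption €81,000 → (€289,000 − €81,000) × 0.7% × 182/365 = €726.0055
2 Jul – 31 Dec 2026: 183 days, exemption €128,000 → (€289,000 − €128,000) × 0.7% × 183/365 = €565.0438
Total = €1,291.0493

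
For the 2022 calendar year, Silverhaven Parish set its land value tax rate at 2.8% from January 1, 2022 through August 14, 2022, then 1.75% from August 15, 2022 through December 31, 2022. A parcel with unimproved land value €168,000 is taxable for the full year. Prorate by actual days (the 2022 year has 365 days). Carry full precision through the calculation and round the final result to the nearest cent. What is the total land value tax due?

€4,032.23

January 1 – August 14, 2022: 226 days at 2.8% → €168,000 × 2.8% × 226/365 = €2,912.6137
August 15 – December 31, 2022: 139 days at 1.75% → €168,000 × 1.75% × 139/365 = €1,119.6164
Total = €4,032.2301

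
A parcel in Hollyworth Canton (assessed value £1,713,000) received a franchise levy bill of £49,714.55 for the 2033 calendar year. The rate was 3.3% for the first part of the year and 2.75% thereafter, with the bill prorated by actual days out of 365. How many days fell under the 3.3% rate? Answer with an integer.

Let d = days at the first rate; then 365 − d days at the second rate.
£1,713,000 × [3.3%·d + 2.75%·(365−d)] / 365 = £49,714.55
Solving gives d = 101, so the new rate took effect on 12 April 2033.

101 days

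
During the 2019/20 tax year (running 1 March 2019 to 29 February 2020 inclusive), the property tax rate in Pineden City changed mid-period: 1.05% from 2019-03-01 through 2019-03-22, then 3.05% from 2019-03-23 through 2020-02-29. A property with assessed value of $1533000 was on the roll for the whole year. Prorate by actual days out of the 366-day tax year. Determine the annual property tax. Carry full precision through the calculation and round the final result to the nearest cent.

2019-03-01 to 2019-03-22: 22 days at 1.05% → $1533000 × 1.05% × 22/366 = $967.5492
2019-03-23 to 2020-02-29: 344 days at 3.05% → $1533000 × 3.05% × 344/366 = $43946.0000
Total = $44913.5492

$44913.55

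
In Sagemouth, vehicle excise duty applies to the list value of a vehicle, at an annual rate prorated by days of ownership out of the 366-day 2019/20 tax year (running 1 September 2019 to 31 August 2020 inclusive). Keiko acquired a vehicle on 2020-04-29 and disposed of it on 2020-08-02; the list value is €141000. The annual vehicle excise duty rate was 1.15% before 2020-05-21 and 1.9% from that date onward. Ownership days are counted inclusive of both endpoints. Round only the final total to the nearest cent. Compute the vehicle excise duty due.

2020-04-29 to 2020-05-20: 22 days at 1.15% → €141000 × 1.15% × 22/366 = €97.4672
2020-05-21 to 2020-08-02: 74 days at 1.9% → €141000 × 1.9% × 74/366 = €541.6557
Total = €639.1230

€639.12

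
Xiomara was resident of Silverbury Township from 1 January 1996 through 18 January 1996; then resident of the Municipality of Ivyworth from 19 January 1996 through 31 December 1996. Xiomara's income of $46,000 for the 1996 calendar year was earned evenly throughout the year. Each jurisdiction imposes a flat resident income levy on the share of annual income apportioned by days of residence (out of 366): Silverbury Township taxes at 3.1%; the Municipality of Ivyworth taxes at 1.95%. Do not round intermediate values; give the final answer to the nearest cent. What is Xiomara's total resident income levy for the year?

$923.02

Silverbury Township, 1 January – 18 January 1996: 18 days → $46,000 × 3.1% × 18/366 = $70.1311
The Municipality of Ivyworth, 19 January – 31 December 1996: 348 days → $46,000 × 1.95% × 348/366 = $852.8852
Total = $923.0164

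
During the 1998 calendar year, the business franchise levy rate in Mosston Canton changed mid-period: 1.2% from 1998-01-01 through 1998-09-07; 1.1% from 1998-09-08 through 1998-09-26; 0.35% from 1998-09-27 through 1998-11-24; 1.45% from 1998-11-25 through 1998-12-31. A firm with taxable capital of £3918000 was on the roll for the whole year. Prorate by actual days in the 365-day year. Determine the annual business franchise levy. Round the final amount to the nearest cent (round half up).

£42421.74

1998-01-01 to 1998-09-07: 250 days at 1.2% → £3918000 × 1.2% × 250/365 = £32202.7397
1998-09-08 to 1998-09-26: 19 days at 1.1% → £3918000 × 1.1% × 19/365 = £2243.4575
1998-09-27 to 1998-11-24: 59 days at 0.35% → £3918000 × 0.35% × 59/365 = £2216.6219
1998-11-25 to 1998-12-31: 37 days at 1.45% → £3918000 × 1.45% × 37/365 = £5758.9233
Total = £42421.7425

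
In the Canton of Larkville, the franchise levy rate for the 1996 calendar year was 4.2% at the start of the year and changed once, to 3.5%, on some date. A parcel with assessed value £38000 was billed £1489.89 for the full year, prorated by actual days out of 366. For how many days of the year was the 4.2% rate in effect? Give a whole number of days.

Let d = days at the first rate; then 366 − d days at the second rate.
£38000 × [4.2%·d + 3.5%·(366−d)] / 366 = £1489.89
Solving gives d = 220, so the new rate took effect on August 8, 1996.

220 days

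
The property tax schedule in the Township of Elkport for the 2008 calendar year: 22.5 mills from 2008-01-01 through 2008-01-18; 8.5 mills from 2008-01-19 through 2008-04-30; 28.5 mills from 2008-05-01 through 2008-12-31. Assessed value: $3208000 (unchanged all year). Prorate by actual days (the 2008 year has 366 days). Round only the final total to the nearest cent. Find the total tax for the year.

2008-01-01 to 2008-01-18: 18 days at 22.5 mills → $3208000 × 2.25% × 18/366 = $3549.8361
2008-01-19 to 2008-04-30: 103 days at 8.5 mills → $3208000 × 0.85% × 103/366 = $7673.7814
2008-05-01 to 2008-12-31: 245 days at 28.5 mills → $3208000 × 2.85% × 245/366 = $61201.8033
Total = $72425.4208

$72425.42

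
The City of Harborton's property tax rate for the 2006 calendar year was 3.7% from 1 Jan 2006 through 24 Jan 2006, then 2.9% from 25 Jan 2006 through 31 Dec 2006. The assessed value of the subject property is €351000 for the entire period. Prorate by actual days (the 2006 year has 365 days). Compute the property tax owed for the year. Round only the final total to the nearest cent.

€10363.64

1 Jan – 24 Jan 2006: 24 days at 3.7% → €351000 × 3.7% × 24/365 = €853.9397
25 Jan – 31 Dec 2006: 341 days at 2.9% → €351000 × 2.9% × 341/365 = €9509.6959
Total = €10363.6356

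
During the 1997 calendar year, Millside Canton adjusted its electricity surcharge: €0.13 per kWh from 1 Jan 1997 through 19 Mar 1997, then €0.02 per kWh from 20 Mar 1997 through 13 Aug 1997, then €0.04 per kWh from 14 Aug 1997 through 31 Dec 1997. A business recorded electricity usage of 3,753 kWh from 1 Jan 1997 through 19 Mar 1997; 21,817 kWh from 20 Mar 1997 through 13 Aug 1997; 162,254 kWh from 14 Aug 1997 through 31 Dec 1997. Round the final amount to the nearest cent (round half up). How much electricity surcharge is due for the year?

1 Jan – 19 Mar 1997: 3,753 kWh at €0.13/kWh → €487.89
20 Mar – 13 Aug 1997: 21,817 kWh at €0.02/kWh → €436.34
14 Aug – 31 Dec 1997: 162,254 kWh at €0.04/kWh → €6,490.16

€7,414.39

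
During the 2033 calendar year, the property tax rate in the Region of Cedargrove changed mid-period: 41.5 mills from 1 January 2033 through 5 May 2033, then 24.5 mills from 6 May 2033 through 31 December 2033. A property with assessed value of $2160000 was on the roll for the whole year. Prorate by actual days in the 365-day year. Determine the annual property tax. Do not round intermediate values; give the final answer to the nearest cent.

$65495.34

1 January – 5 May 2033: 125 days at 41.5 mills → $2160000 × 4.15% × 125/365 = $30698.6301
6 May – 31 December 2033: 240 days at 24.5 mills → $2160000 × 2.45% × 240/365 = $34796.7123
Total = $65495.3425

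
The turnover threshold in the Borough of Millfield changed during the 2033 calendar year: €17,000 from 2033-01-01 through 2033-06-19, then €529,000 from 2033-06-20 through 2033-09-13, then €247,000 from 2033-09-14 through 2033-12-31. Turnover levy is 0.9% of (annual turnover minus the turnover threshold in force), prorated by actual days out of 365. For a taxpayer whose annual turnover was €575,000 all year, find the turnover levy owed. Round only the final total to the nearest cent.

2033-01-01 to 2033-06-19: 170 days, exemption €17,000 → (€575,000 − €17,000) × 0.9% × 170/365 = €2,339.0137
2033-06-20 to 2033-09-13: 86 days, exemption €529,000 → (€575,000 − €529,000) × 0.9% × 86/365 = €97.5452
2033-09-14 to 2033-12-31: 109 days, exemption €247,000 → (€575,000 − €247,000) × 0.9% × 109/365 = €881.5562
Total = €3,318.1151

€3,318.12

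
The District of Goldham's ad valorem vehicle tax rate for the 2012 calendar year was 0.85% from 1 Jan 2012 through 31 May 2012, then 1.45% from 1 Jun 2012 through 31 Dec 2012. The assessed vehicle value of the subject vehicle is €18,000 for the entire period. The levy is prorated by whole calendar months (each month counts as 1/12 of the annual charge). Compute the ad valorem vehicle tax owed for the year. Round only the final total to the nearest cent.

1 Jan – 31 May 2012: 5 months at 0.85% → €18,000 × 0.85% × 5/12 = €63.7500
1 Jun – 31 Dec 2012: 7 months at 1.45% → €18,000 × 1.45% × 7/12 = €152.2500
Total = €216.0000

€216.00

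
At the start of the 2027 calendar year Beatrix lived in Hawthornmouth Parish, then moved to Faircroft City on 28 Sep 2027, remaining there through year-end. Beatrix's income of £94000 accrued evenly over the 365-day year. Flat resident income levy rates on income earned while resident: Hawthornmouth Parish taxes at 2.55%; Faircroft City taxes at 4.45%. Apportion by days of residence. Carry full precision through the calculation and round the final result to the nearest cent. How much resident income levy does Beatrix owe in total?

£2861.85

Hawthornmouth Parish, 1 Jan – 27 Sep 2027: 270 days → £94000 × 2.55% × 270/365 = £1773.1233
Faircroft City, 28 Sep – 31 Dec 2027: 95 days → £94000 × 4.45% × 95/365 = £1088.7260
Total = £2861.8493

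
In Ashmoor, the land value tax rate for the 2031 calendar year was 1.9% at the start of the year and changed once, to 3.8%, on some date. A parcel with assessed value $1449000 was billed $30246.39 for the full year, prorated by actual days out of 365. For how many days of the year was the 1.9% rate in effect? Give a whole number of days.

Let d = days at the first rate; then 365 − d days at the second rate.
$1449000 × [1.9%·d + 3.8%·(365−d)] / 365 = $30246.39
Solving gives d = 329, so the new rate took effect on 26 Nov 2031.

329 days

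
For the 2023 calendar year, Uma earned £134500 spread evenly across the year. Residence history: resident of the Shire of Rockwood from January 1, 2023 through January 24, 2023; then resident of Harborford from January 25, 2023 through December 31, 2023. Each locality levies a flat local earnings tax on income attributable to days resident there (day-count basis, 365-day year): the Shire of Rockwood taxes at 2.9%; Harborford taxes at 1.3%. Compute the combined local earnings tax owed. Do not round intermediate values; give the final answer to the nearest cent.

£1890.00

The Shire of Rockwood, January 1 – January 24, 2023: 24 days → £134500 × 2.9% × 24/365 = £256.4712
Harborford, January 25 – December 31, 2023: 341 days → £134500 × 1.3% × 341/365 = £1633.5301
Total = £1890.0014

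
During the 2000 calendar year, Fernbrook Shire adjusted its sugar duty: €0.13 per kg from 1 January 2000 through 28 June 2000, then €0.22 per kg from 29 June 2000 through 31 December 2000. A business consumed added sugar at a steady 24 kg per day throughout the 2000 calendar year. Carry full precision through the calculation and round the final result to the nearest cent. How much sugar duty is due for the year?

€1,543.68

1 January – 28 June 2000: 180 days × 24 kg/day = 4,320 kg at €0.13/kg → €561.60
29 June – 31 December 2000: 186 days × 24 kg/day = 4,464 kg at €0.22/kg → €982.08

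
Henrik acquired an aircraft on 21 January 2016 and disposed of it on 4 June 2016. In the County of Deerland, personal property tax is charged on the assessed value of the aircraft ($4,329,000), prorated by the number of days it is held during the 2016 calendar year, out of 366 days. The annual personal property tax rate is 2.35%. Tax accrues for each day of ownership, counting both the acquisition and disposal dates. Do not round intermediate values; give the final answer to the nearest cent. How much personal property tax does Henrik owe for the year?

Days held (21 January – 4 June 2016): 136 out of 366
Tax = $4,329,000 × 2.35% × 136/366 = $37,801.8689

$37,801.87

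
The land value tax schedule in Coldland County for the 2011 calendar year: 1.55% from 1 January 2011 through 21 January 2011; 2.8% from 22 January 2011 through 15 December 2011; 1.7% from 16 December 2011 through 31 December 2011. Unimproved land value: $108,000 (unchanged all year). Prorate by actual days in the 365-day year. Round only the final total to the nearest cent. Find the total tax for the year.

1 January – 21 January 2011: 21 days at 1.55% → $108,000 × 1.55% × 21/365 = $96.3123
22 January – 15 December 2011: 328 days at 2.8% → $108,000 × 2.8% × 328/365 = $2,717.4575
16 December – 31 December 2011: 16 days at 1.7% → $108,000 × 1.7% × 16/365 = $80.4822
Total = $2,894.2521

$2,894.25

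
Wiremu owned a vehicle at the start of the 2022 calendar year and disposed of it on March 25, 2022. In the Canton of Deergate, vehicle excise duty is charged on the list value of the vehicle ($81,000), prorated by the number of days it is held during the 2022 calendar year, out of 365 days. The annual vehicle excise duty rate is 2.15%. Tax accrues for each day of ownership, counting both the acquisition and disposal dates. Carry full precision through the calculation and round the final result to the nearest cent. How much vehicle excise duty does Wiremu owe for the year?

Days held (January 1 – March 25, 2022): 84 out of 365
Tax = $81,000 × 2.15% × 84/365 = $400.7836

$400.78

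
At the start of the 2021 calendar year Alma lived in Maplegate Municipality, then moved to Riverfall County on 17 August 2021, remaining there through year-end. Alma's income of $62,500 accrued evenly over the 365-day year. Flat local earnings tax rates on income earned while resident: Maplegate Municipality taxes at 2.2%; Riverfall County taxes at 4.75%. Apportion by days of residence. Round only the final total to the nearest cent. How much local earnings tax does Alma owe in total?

$1,973.20

Maplegate Municipality, 1 January – 16 August 2021: 228 days → $62,500 × 2.2% × 228/365 = $858.9041
Riverfall County, 17 August – 31 December 2021: 137 days → $62,500 × 4.75% × 137/365 = $1,114.2979
Total = $1,973.2021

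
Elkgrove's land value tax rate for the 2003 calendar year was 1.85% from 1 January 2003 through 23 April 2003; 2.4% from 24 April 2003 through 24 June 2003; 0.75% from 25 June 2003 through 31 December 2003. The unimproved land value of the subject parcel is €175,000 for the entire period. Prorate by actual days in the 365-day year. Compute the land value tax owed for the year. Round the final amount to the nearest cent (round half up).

€2,398.94

1 January – 23 April 2003: 113 days at 1.85% → €175,000 × 1.85% × 113/365 = €1,002.2945
24 April – 24 June 2003: 62 days at 2.4% → €175,000 × 2.4% × 62/365 = €713.4247
25 June – 31 December 2003: 190 days at 0.75% → €175,000 × 0.75% × 190/365 = €683.2192
Total = €2,398.9384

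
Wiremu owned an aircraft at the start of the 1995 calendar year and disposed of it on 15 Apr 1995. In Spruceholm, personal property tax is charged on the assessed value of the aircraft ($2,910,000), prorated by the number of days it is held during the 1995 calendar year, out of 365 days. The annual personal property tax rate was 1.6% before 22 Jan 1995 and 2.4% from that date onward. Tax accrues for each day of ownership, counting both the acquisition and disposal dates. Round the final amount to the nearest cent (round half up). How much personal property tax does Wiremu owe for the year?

$18,751.56

1 Jan – 21 Jan 1995: 21 days at 1.6% → $2,910,000 × 1.6% × 21/365 = $2,678.7945
22 Jan – 15 Apr 1995: 84 days at 2.4% → $2,910,000 × 2.4% × 84/365 = $16,072.7671
Total = $18,751.5616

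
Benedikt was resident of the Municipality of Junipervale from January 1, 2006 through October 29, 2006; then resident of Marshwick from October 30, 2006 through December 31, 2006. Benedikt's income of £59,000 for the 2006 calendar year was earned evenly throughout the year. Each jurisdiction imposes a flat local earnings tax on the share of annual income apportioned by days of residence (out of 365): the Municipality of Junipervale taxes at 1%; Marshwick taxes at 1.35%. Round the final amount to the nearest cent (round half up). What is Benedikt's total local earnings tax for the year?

The Municipality of Junipervale, January 1 – October 29, 2006: 302 days → £59,000 × 1% × 302/365 = £488.1644
Marshwick, October 30 – December 31, 2006: 63 days → £59,000 × 1.35% × 63/365 = £137.4781
Total = £625.6425

£625.64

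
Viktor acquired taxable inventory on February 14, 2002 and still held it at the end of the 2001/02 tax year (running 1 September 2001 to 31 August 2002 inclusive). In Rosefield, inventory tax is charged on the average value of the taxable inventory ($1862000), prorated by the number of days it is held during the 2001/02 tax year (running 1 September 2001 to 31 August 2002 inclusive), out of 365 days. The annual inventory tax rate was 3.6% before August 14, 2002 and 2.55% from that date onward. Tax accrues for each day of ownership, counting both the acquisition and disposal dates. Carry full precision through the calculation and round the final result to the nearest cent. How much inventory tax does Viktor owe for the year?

February 14 – August 13, 2002: 181 days at 3.6% → $1862000 × 3.6% × 181/365 = $33240.5260
August 14 – August 31, 2002: 18 days at 2.55% → $1862000 × 2.55% × 18/365 = $2341.5288
Total = $35582.0548

$35582.05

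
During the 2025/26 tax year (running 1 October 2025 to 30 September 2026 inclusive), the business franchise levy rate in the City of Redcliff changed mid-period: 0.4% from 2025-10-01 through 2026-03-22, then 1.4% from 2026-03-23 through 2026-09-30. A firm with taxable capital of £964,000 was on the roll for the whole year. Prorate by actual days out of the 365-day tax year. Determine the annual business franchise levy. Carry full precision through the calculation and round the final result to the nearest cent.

£8,926.90

2025-10-01 to 2026-03-22: 173 days at 0.4% → £964,000 × 0.4% × 173/365 = £1,827.6384
2026-03-23 to 2026-09-30: 192 days at 1.4% → £964,000 × 1.4% × 192/365 = £7,099.2658
Total = £8,926.9041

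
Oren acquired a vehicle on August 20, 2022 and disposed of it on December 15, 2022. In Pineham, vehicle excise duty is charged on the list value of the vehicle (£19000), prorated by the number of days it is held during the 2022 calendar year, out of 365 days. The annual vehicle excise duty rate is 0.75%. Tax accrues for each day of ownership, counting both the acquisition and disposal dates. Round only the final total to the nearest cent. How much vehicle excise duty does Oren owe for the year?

Days held (August 20 – December 15, 2022): 118 out of 365
Tax = £19000 × 0.75% × 118/365 = £46.0685

£46.07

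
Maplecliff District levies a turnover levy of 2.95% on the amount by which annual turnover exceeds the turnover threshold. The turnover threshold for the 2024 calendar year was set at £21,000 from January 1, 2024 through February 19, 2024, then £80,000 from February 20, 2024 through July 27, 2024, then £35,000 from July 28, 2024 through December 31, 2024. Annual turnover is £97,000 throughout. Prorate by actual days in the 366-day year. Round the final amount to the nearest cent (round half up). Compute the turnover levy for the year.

£1,308.72

January 1 – February 19, 2024: 50 days, exemption £21,000 → (£97,000 − £21,000) × 2.95% × 50/366 = £306.2842
February 20 – July 27, 2024: 159 days, exemption £80,000 → (£97,000 − £80,000) × 2.95% × 159/366 = £217.8648
July 28 – December 31, 2024: 157 days, exemption £35,000 → (£97,000 − £35,000) × 2.95% × 157/366 = £784.5710
Total = £1,308.7199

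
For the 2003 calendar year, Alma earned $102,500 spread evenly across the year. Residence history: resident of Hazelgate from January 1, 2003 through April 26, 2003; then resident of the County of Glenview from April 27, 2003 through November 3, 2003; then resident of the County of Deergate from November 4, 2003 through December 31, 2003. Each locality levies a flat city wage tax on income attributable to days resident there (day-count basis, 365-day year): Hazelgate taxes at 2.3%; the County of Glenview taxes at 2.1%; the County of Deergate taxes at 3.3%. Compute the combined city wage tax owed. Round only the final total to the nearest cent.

Hazelgate, January 1 – April 26, 2003: 116 days → $102,500 × 2.3% × 116/365 = $749.2329
The County of Glenview, April 27 – November 3, 2003: 191 days → $102,500 × 2.1% × 191/365 = $1,126.3767
The County of Deergate, November 4 – December 31, 2003: 58 days → $102,500 × 3.3% × 58/365 = $537.4932
Total = $2,413.1027

$2,413.10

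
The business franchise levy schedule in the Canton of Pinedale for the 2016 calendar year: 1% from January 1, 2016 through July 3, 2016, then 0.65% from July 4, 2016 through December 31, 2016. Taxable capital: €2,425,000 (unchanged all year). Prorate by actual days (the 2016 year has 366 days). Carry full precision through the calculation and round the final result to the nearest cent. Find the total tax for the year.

€20,052.63

January 1 – July 3, 2016: 185 days at 1% → €2,425,000 × 1% × 185/366 = €12,257.5137
July 4 – December 31, 2016: 181 days at 0.65% → €2,425,000 × 0.65% × 181/366 = €7,795.1161
Total = €20,052.6298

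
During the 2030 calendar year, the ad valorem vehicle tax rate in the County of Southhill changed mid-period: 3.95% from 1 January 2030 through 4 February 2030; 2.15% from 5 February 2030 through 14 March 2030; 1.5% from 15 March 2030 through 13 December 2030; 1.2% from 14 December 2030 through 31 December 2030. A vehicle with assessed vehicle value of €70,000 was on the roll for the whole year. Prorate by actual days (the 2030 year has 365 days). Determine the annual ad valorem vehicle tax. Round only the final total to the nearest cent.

€1,251.47

1 January – 4 February 2030: 35 days at 3.95% → €70,000 × 3.95% × 35/365 = €265.1370
5 February – 14 March 2030: 38 days at 2.15% → €70,000 × 2.15% × 38/365 = €156.6849
15 March – 13 December 2030: 274 days at 1.5% → €70,000 × 1.5% × 274/365 = €788.2192
14 December – 31 December 2030: 18 days at 1.2% → €70,000 × 1.2% × 18/365 = €41.4247
Total = €1,251.4658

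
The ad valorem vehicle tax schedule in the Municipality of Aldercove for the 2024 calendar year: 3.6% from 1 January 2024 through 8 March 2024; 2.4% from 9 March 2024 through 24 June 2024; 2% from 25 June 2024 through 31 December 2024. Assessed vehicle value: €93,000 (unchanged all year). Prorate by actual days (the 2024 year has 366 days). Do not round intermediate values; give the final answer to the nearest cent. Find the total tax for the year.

€2,246.23

1 January – 8 March 2024: 68 days at 3.6% → €93,000 × 3.6% × 68/366 = €622.0328
9 March – 24 June 2024: 108 days at 2.4% → €93,000 × 2.4% × 108/366 = €658.6230
25 June – 31 December 2024: 190 days at 2% → €93,000 × 2% × 190/366 = €965.5738
Total = €2,246.2295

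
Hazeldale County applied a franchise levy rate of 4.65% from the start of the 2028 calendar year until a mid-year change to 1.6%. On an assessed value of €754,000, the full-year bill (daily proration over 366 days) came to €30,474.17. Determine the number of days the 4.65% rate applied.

293 days

Let d = days at the first rate; then 366 − d days at the second rate.
€754,000 × [4.65%·d + 1.6%·(366−d)] / 366 = €30,474.17
Solving gives d = 293, so the new rate took effect on 20 Oct 2028.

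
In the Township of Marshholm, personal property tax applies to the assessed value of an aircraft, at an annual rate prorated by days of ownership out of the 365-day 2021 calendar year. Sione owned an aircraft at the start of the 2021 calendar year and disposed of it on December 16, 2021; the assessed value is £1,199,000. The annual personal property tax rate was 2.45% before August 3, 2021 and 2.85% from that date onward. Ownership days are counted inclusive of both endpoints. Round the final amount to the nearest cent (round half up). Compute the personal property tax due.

£29,955.29

January 1 – August 2, 2021: 214 days at 2.45% → £1,199,000 × 2.45% × 214/365 = £17,222.8959
August 3 – December 16, 2021: 136 days at 2.85% → £1,199,000 × 2.85% × 136/365 = £12,732.3945
Total = £29,955.2904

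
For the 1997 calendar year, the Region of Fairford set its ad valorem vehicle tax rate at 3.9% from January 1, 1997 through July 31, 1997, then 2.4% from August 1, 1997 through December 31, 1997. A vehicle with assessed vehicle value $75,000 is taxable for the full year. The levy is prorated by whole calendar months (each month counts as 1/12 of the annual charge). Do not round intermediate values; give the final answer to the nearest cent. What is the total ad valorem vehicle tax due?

January 1 – July 31, 1997: 7 months at 3.9% → $75,000 × 3.9% × 7/12 = $1,706.2500
August 1 – December 31, 1997: 5 months at 2.4% → $75,000 × 2.4% × 5/12 = $750.0000
Total = $2,456.2500

$2,456.25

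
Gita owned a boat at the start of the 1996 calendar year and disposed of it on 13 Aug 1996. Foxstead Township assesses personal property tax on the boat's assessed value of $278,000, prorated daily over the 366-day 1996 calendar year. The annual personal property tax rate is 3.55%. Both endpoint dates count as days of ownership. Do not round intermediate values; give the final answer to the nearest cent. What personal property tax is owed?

Days held (1 Jan – 13 Aug 1996): 226 out of 366
Tax = $278,000 × 3.55% × 226/366 = $6,093.9727

$6,093.97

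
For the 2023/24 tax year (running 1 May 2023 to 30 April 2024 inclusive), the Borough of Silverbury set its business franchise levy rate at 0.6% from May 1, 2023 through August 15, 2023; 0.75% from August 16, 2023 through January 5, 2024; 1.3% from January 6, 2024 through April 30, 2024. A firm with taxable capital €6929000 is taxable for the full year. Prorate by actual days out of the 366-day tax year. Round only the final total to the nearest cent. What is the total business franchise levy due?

€61007.38

May 1 – August 15, 2023: 107 days at 0.6% → €6929000 × 0.6% × 107/366 = €12154.1475
August 16, 2023 – January 5, 2024: 143 days at 0.75% → €6929000 × 0.75% × 143/366 = €20304.2418
January 6 – April 30, 2024: 116 days at 1.3% → €6929000 × 1.3% × 116/366 = €28548.9945
Total = €61007.3839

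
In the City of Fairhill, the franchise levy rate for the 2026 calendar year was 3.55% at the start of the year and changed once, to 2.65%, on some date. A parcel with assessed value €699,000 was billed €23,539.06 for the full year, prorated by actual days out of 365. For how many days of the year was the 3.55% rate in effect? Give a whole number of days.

Let d = days at the first rate; then 365 − d days at the second rate.
€699,000 × [3.55%·d + 2.65%·(365−d)] / 365 = €23,539.06
Solving gives d = 291, so the new rate took effect on October 19, 2026.

291 days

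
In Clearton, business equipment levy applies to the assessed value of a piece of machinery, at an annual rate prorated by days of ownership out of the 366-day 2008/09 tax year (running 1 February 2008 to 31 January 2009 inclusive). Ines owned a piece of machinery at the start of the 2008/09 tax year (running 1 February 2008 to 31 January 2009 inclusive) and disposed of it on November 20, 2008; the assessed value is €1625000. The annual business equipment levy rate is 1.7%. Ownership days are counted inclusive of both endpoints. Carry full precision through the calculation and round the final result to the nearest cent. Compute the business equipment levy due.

€22190.57

Days held (February 1 – November 20, 2008): 294 out of 366
Tax = €1625000 × 1.7% × 294/366 = €22190.5738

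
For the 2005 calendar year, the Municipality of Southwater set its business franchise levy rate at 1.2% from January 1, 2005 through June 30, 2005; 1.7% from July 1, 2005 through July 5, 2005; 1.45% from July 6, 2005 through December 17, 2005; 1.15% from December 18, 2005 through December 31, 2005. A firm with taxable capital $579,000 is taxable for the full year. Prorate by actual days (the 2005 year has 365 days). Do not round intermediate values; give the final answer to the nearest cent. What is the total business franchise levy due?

January 1 – June 30, 2005: 181 days at 1.2% → $579,000 × 1.2% × 181/365 = $3,445.4466
July 1 – July 5, 2005: 5 days at 1.7% → $579,000 × 1.7% × 5/365 = $134.8356
July 6 – December 17, 2005: 165 days at 1.45% → $579,000 × 1.45% × 165/365 = $3,795.2260
December 18 – December 31, 2005: 14 days at 1.15% → $579,000 × 1.15% × 14/365 = $255.3945
Total = $7,630.9027

$7,630.90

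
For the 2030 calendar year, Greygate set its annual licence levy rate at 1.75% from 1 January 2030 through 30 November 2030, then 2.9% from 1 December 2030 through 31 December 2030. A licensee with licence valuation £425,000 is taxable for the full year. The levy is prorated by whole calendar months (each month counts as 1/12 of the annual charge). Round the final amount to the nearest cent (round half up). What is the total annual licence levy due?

£7,844.79

1 January – 30 November 2030: 11 months at 1.75% → £425,000 × 1.75% × 11/12 = £6,817.7083
1 December – 31 December 2030: 1 month at 2.9% → £425,000 × 2.9% × 1/12 = £1,027.0833
Total = £7,844.7917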